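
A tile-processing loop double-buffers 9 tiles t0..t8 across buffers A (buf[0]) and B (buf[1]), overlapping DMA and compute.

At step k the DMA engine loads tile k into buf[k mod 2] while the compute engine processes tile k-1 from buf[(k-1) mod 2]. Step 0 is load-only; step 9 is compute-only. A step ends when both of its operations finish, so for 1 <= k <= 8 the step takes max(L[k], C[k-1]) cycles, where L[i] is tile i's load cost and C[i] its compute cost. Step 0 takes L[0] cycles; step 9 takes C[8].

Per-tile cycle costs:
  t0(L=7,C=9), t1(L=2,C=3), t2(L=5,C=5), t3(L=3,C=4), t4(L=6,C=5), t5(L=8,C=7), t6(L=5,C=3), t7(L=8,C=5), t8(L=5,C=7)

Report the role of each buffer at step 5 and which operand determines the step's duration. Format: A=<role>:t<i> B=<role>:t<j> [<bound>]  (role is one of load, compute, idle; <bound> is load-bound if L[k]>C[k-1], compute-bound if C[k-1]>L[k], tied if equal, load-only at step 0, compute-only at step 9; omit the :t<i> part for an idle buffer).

step 5: A=compute:t4 B=load:t5 [load-bound]

k=0 load=t0/7c comp=- wait=7 total=7
k=1 load=t1/2c comp=t0/9c wait=9 total=16
k=2 load=t2/5c comp=t1/3c wait=5 total=21
k=3 load=t3/3c comp=t2/5c wait=5 total=26
k=4 load=t4/6c comp=t3/4c wait=6 total=32
k=5 load=t5/8c comp=t4/5c wait=8 total=40
k=6 load=t6/5c comp=t5/7c wait=7 total=47
k=7 load=t7/8c comp=t6/3c wait=8 total=55
k=8 load=t8/5c comp=t7/5c wait=5 total=60
k=9 load=- comp=t8/7c wait=7 total=67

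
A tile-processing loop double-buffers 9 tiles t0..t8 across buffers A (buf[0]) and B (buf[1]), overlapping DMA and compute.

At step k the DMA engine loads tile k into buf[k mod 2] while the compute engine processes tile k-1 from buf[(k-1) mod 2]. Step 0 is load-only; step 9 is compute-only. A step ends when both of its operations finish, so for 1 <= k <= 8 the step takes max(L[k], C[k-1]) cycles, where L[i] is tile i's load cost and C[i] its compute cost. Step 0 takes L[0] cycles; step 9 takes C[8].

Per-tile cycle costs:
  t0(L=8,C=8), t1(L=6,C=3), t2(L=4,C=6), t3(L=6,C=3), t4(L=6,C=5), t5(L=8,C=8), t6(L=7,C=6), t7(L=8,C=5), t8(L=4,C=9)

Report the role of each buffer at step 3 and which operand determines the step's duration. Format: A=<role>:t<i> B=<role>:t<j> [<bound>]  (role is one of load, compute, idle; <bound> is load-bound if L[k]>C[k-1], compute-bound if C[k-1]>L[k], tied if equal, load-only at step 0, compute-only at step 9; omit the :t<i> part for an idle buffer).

step 3: A=compute:t2 B=load:t3 [tied]

step 0: L[0]=8 → dur=8, Σ=8 | A=load:t0 B=idle [load-only]
step 1: L[1]=6 C[0]=8 → dur=8, Σ=16 | A=compute:t0 B=load:t1 [compute-bound]
step 2: L[2]=4 C[1]=3 → dur=4, Σ=20 | A=load:t2 B=compute:t1 [load-bound]
step 3: L[3]=6 C[2]=6 → dur=6, Σ=26 | A=compute:t2 B=load:t3 [tied]
step 4: L[4]=6 C[3]=3 → dur=6, Σ=32 | A=load:t4 B=compute:t3 [load-bound]
step 5: L[5]=8 C[4]=5 → dur=8, Σ=40 | A=compute:t4 B=load:t5 [load-bound]
step 6: L[6]=7 C[5]=8 → dur=8, Σ=48 | A=load:t6 B=compute:t5 [compute-bound]
step 7: L[7]=8 C[6]=6 → dur=8, Σ=56 | A=compute:t6 B=load:t7 [load-bound]
step 8: L[8]=4 C[7]=5 → dur=5, Σ=61 | A=load:t8 B=compute:t7 [compute-bound]
step 9: C[8]=9 → dur=9, Σ=70 | A=compute:t8 B=idle [compute-only]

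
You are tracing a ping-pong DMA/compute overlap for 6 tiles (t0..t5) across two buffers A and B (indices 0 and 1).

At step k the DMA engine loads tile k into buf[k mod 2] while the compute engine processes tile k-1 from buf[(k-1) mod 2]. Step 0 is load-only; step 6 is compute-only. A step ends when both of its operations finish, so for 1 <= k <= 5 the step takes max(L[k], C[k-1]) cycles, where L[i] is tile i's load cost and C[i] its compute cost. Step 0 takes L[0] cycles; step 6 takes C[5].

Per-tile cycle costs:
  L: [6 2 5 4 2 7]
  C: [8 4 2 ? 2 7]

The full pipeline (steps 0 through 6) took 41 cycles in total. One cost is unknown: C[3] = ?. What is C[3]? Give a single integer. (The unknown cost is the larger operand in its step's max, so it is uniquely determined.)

step 0: dur = L[0]=6 = 6
step 1: dur = max(L[1]=2, C[0]=8) = 8
step 2: dur = max(L[2]=5, C[1]=4) = 5
step 3: dur = max(L[3]=4, C[2]=2) = 4
step 4: dur = max(L[4]=2, C[3]=?) = C[3]  (unknown; binding)
step 5: dur = max(L[5]=7, C[4]=2) = 7
step 6: dur = C[5]=7 = 7
sum of known step durations = 37
dur[4] = total - known = 41 - 37 = 4
C[3] is the binding max in step 4, so C[3] = dur[4] = 4

C[3] = 4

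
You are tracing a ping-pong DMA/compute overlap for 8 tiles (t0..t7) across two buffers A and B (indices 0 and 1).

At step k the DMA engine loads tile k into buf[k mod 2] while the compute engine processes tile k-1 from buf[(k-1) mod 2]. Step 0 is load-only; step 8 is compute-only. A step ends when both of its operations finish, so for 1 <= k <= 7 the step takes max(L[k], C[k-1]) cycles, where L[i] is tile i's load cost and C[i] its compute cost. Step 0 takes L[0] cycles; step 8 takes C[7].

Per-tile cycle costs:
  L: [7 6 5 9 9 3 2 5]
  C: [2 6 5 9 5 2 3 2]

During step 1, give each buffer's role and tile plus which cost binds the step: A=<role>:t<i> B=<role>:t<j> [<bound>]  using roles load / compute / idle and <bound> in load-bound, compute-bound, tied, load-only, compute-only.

step 1: A=compute:t0 B=load:t1 [load-bound]

k=0 load=t0/7c comp=- wait=7 total=7
k=1 load=t1/6c comp=t0/2c wait=6 total=13
k=2 load=t2/5c comp=t1/6c wait=6 total=19
k=3 load=t3/9c comp=t2/5c wait=9 total=28
k=4 load=t4/9c comp=t3/9c wait=9 total=37
k=5 load=t5/3c comp=t4/5c wait=5 total=42
k=6 load=t6/2c comp=t5/2c wait=2 total=44
k=7 load=t7/5c comp=t6/3c wait=5 total=49
k=8 load=- comp=t7/2c wait=2 total=51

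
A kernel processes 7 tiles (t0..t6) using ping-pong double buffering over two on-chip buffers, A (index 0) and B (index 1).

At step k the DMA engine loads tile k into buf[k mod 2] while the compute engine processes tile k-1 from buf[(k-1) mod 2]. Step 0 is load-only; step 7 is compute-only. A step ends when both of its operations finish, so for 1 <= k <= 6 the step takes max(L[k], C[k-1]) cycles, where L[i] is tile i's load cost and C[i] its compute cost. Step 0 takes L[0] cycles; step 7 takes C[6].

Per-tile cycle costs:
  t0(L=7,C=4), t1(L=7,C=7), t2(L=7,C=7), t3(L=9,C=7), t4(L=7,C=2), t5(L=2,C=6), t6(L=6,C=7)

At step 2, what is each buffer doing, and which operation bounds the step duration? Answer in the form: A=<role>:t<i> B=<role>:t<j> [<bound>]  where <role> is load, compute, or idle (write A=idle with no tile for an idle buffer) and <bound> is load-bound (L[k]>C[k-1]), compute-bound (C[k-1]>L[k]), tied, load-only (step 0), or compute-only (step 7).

[0] DMA t0→A (7c) ∥ CU idle ⇒ 7c, clock 7
[1] DMA t1→B (7c) ∥ CU A:t0 (4c) ⇒ 7c, clock 14
[2] DMA t2→A (7c) ∥ CU B:t1 (7c) ⇒ 7c, clock 21
[3] DMA t3→B (9c) ∥ CU A:t2 (7c) ⇒ 9c, clock 30
[4] DMA t4→A (7c) ∥ CU B:t3 (7c) ⇒ 7c, clock 37
[5] DMA t5→B (2c) ∥ CU A:t4 (2c) ⇒ 2c, clock 39
[6] DMA t6→A (6c) ∥ CU B:t5 (6c) ⇒ 6c, clock 45
[7] DMA idle ∥ CU A:t6 (7c) ⇒ 7c, clock 52

step 2: A=load:t2 B=compute:t1 [tied]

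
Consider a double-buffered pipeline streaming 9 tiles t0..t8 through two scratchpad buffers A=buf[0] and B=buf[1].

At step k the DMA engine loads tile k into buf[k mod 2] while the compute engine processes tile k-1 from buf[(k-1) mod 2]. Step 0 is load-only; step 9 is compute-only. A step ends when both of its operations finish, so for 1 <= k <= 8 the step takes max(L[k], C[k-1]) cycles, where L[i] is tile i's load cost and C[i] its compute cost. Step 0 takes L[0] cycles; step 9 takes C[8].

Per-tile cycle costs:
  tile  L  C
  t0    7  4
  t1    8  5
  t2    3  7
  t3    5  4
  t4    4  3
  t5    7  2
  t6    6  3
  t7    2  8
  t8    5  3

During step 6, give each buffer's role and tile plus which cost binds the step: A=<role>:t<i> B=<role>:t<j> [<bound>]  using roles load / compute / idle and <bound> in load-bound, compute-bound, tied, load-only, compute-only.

step 6: A=load:t6 B=compute:t5 [load-bound]

[0] DMA t0→A (7c) ∥ CU idle ⇒ 7c, clock 7
[1] DMA t1→B (8c) ∥ CU A:t0 (4c) ⇒ 8c, clock 15
[2] DMA t2→A (3c) ∥ CU B:t1 (5c) ⇒ 5c, clock 20
[3] DMA t3→B (5c) ∥ CU A:t2 (7c) ⇒ 7c, clock 27
[4] DMA t4→A (4c) ∥ CU B:t3 (4c) ⇒ 4c, clock 31
[5] DMA t5→B (7c) ∥ CU A:t4 (3c) ⇒ 7c, clock 38
[6] DMA t6→A (6c) ∥ CU B:t5 (2c) ⇒ 6c, clock 44
[7] DMA t7→B (2c) ∥ CU A:t6 (3c) ⇒ 3c, clock 47
[8] DMA t8→A (5c) ∥ CU B:t7 (8c) ⇒ 8c, clock 55
[9] DMA idle ∥ CU A:t8 (3c) ⇒ 3c, clock 58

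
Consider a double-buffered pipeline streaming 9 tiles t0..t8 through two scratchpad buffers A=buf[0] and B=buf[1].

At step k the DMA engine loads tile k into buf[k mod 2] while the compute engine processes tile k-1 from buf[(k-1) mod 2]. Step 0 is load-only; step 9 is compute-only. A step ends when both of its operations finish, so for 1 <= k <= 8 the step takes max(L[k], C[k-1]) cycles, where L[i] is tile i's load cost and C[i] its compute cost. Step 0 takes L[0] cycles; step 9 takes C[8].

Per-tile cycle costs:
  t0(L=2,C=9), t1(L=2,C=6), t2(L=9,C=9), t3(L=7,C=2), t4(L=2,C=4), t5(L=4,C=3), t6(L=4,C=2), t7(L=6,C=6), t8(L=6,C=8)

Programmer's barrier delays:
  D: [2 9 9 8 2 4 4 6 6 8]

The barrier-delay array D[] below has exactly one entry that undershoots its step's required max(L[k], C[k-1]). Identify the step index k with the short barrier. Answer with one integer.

hazard at step 3

step 0: need L[0]=2 = 2; D[0]=2 ok
step 1: need max(L[1]=2,C[0]=9) = 9; D[1]=9 ok
step 2: need max(L[2]=9,C[1]=6) = 9; D[2]=9 ok
step 3: need max(L[3]=7,C[2]=9) = 9; D[3]=8 SHORT
step 4: need max(L[4]=2,C[3]=2) = 2; D[4]=2 ok
step 5: need max(L[5]=4,C[4]=4) = 4; D[5]=4 ok
step 6: need max(L[6]=4,C[5]=3) = 4; D[6]=4 ok
step 7: need max(L[7]=6,C[6]=2) = 6; D[7]=6 ok
step 8: need max(L[8]=6,C[7]=6) = 6; D[8]=6 ok
step 9: need C[8]=8 = 8; D[9]=8 ok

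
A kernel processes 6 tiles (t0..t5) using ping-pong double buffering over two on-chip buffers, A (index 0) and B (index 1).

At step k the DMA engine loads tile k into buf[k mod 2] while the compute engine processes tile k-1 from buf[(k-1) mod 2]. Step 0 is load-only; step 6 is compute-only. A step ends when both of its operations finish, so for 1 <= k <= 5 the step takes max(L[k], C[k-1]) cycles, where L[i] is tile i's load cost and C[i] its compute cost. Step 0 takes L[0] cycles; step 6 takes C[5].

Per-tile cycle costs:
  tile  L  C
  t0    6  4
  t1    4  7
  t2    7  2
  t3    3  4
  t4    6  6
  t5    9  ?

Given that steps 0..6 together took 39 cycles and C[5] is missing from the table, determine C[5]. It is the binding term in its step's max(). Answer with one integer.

step 0 → dur = L[0]=6 = 6
step 1 → dur = max(L[1]=4, C[0]=4) = 4
step 2 → dur = max(L[2]=7, C[1]=7) = 7
step 3 → dur = max(L[3]=3, C[2]=2) = 3
step 4 → dur = max(L[4]=6, C[3]=4) = 6
step 5 → dur = max(L[5]=9, C[4]=6) = 9
step 6 → dur = C[5]=? = C[5]  (unknown; binding)
sum of known step durations = 35
dur[6] = total - known = 39 - 35 = 4
C[5] is the binding max in step 6, so C[5] = dur[6] = 4

C[5] = 4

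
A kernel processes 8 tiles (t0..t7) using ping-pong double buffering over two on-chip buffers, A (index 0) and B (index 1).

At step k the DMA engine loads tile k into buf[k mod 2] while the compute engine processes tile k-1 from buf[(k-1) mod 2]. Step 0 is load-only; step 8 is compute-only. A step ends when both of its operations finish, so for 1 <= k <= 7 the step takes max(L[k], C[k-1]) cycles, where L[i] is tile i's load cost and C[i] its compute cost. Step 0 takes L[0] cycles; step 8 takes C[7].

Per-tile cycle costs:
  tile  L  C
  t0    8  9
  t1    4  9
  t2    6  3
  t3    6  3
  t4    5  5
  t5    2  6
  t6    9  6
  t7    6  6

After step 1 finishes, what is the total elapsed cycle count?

[0] DMA t0→A (8c) ∥ CU idle ⇒ 8c, clock 8
[1] DMA t1→B (4c) ∥ CU A:t0 (9c) ⇒ 9c, clock 17
[2] DMA t2→A (6c) ∥ CU B:t1 (9c) ⇒ 9c, clock 26
[3] DMA t3→B (6c) ∥ CU A:t2 (3c) ⇒ 6c, clock 32
[4] DMA t4→A (5c) ∥ CU B:t3 (3c) ⇒ 5c, clock 37
[5] DMA t5→B (2c) ∥ CU A:t4 (5c) ⇒ 5c, clock 42
[6] DMA t6→A (9c) ∥ CU B:t5 (6c) ⇒ 9c, clock 51
[7] DMA t7→B (6c) ∥ CU A:t6 (6c) ⇒ 6c, clock 57
[8] DMA idle ∥ CU B:t7 (6c) ⇒ 6c, clock 63

end_cycle[1] = 17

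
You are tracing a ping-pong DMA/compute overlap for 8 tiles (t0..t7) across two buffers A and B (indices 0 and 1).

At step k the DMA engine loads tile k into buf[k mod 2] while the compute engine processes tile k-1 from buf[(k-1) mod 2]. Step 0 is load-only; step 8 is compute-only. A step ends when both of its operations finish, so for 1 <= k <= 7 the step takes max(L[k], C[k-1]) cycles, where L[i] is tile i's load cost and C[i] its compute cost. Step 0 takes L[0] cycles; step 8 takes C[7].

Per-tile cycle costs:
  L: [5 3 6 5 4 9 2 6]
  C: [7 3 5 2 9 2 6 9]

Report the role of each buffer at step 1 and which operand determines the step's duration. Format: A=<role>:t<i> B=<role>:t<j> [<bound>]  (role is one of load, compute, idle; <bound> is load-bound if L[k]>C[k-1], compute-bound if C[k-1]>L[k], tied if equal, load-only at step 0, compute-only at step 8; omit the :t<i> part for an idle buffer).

[0] DMA t0→A (5c) ∥ CU idle ⇒ 5c, clock 5
[1] DMA t1→B (3c) ∥ CU A:t0 (7c) ⇒ 7c, clock 12
[2] DMA t2→A (6c) ∥ CU B:t1 (3c) ⇒ 6c, clock 18
[3] DMA t3→B (5c) ∥ CU A:t2 (5c) ⇒ 5c, clock 23
[4] DMA t4→A (4c) ∥ CU B:t3 (2c) ⇒ 4c, clock 27
[5] DMA t5→B (9c) ∥ CU A:t4 (9c) ⇒ 9c, clock 36
[6] DMA t6→A (2c) ∥ CU B:t5 (2c) ⇒ 2c, clock 38
[7] DMA t7→B (6c) ∥ CU A:t6 (6c) ⇒ 6c, clock 44
[8] DMA idle ∥ CU B:t7 (9c) ⇒ 9c, clock 53

step 1: A=compute:t0 B=load:t1 [compute-bound]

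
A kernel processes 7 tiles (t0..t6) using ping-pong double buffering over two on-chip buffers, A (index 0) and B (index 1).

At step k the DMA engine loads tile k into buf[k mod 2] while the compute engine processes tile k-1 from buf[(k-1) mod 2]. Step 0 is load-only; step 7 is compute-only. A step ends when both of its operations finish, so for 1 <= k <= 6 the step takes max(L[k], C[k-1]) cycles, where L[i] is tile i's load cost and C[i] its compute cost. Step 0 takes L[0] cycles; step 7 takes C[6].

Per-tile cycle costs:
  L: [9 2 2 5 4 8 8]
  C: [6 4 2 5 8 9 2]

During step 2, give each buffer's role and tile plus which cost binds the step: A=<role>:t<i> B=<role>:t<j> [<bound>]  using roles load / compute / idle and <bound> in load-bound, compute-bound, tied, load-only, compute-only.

k=0 load=t0/9c comp=- wait=9 total=9
k=1 load=t1/2c comp=t0/6c wait=6 total=15
k=2 load=t2/2c comp=t1/4c wait=4 total=19
k=3 load=t3/5c comp=t2/2c wait=5 total=24
k=4 load=t4/4c comp=t3/5c wait=5 total=29
k=5 load=t5/8c comp=t4/8c wait=8 total=37
k=6 load=t6/8c comp=t5/9c wait=9 total=46
k=7 load=- comp=t6/2c wait=2 total=48

step 2: A=load:t2 B=compute:t1 [compute-bound]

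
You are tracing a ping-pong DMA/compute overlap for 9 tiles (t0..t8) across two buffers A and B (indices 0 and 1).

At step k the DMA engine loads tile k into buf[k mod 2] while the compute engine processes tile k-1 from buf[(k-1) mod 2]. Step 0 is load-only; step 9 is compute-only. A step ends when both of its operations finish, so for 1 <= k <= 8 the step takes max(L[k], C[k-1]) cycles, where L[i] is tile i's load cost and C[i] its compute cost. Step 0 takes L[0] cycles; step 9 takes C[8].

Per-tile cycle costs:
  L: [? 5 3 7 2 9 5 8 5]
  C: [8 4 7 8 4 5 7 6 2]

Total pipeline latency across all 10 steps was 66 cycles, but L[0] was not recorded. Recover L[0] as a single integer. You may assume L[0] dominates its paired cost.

step 0 → dur = L[0]=? = L[0]  (unknown; binding)
step 1 → dur = max(L[1]=5, C[0]=8) = 8
step 2 → dur = max(L[2]=3, C[1]=4) = 4
step 3 → dur = max(L[3]=7, C[2]=7) = 7
step 4 → dur = max(L[4]=2, C[3]=8) = 8
step 5 → dur = max(L[5]=9, C[4]=4) = 9
step 6 → dur = max(L[6]=5, C[5]=5) = 5
step 7 → dur = max(L[7]=8, C[6]=7) = 8
step 8 → dur = max(L[8]=5, C[7]=6) = 6
step 9 → dur = C[8]=2 = 2
sum of known step durations = 57
dur[0] = total - known = 66 - 57 = 9
L[0] is the binding max in step 0, so L[0] = dur[0] = 9

L[0] = 9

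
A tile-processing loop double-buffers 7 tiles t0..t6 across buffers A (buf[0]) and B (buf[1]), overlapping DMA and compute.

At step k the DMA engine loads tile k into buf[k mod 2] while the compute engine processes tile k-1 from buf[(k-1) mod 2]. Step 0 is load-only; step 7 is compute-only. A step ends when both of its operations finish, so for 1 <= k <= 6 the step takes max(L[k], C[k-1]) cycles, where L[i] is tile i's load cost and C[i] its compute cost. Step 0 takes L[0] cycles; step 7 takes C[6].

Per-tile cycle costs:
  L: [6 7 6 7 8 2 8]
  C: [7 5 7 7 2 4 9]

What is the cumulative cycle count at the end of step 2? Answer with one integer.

step 0: L[0]=6 → dur=6, Σ=6 | A=load:t0 B=idle [load-only]
step 1: L[1]=7 C[0]=7 → dur=7, Σ=13 | A=compute:t0 B=load:t1 [tied]
step 2: L[2]=6 C[1]=5 → dur=6, Σ=19 | A=load:t2 B=compute:t1 [load-bound]
step 3: L[3]=7 C[2]=7 → dur=7, Σ=26 | A=compute:t2 B=load:t3 [tied]
step 4: L[4]=8 C[3]=7 → dur=8, Σ=34 | A=load:t4 B=compute:t3 [load-bound]
step 5: L[5]=2 C[4]=2 → dur=2, Σ=36 | A=compute:t4 B=load:t5 [tied]
step 6: L[6]=8 C[5]=4 → dur=8, Σ=44 | A=load:t6 B=compute:t5 [load-bound]
step 7: C[6]=9 → dur=9, Σ=53 | A=compute:t6 B=idle [compute-only]

end_cycle[2] = 19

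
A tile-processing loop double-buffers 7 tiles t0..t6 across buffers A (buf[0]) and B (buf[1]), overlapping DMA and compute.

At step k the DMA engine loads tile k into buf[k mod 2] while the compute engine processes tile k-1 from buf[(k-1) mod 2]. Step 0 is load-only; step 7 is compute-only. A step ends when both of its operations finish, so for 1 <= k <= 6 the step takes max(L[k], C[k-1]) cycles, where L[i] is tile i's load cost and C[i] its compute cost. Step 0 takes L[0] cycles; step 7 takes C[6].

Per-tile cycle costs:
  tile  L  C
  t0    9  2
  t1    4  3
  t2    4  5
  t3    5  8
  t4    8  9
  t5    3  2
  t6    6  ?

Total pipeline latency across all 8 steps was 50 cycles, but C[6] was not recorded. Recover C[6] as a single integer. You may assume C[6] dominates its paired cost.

C[6] = 5

step 0 | dur = L[0]=9 = 9
step 1 | dur = max(L[1]=4, C[0]=2) = 4
step 2 | dur = max(L[2]=4, C[1]=3) = 4
step 3 | dur = max(L[3]=5, C[2]=5) = 5
step 4 | dur = max(L[4]=8, C[3]=8) = 8
step 5 | dur = max(L[5]=3, C[4]=9) = 9
step 6 | dur = max(L[6]=6, C[5]=2) = 6
step 7 | dur = C[6]=? = C[6]  (unknown; binding)
sum of known step durations = 45
dur[7] = total - known = 50 - 45 = 5
C[6] is the binding max in step 7, so C[6] = dur[7] = 5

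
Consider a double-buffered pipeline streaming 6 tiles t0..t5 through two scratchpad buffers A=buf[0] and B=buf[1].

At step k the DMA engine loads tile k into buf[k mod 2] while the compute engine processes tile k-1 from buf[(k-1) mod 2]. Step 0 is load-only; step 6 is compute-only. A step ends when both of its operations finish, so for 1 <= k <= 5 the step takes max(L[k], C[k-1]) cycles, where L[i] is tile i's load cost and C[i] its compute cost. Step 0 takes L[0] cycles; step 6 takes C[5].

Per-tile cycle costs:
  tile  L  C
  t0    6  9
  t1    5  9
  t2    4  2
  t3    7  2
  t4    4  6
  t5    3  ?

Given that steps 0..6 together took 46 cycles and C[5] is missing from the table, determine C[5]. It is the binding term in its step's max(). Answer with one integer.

step 0 | dur = L[0]=6 = 6
step 1 | dur = max(L[1]=5, C[0]=9) = 9
step 2 | dur = max(L[2]=4, C[1]=9) = 9
step 3 | dur = max(L[3]=7, C[2]=2) = 7
step 4 | dur = max(L[4]=4, C[3]=2) = 4
step 5 | dur = max(L[5]=3, C[4]=6) = 6
step 6 | dur = C[5]=? = C[5]  (unknown; binding)
sum of known step durations = 41
dur[6] = total - known = 46 - 41 = 5
C[5] is the binding max in step 6, so C[5] = dur[6] = 5

C[5] = 5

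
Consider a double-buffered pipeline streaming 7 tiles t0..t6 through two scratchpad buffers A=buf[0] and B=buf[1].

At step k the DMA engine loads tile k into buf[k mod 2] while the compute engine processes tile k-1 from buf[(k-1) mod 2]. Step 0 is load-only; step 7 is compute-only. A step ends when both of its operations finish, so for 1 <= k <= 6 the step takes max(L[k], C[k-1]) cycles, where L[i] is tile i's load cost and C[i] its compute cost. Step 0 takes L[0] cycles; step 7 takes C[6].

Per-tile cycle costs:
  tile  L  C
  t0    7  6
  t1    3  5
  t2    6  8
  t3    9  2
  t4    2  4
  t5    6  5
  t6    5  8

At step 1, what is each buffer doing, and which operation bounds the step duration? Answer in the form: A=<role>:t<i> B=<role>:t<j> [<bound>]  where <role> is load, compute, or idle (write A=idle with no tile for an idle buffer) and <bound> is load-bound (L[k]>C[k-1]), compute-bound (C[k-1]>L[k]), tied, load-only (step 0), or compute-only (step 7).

step 1: A=compute:t0 B=load:t1 [compute-bound]

  0. 7=7c; end=7; A:t0 B:-
  1. max(3,6)=6c; end=13; A:t0 B:t1
  2. max(6,5)=6c; end=19; A:t2 B:t1
  3. max(9,8)=9c; end=28; A:t2 B:t3
  4. max(2,2)=2c; end=30; A:t4 B:t3
  5. max(6,4)=6c; end=36; A:t4 B:t5
  6. max(5,5)=5c; end=41; A:t6 B:t5
  7. 8=8c; end=49; A:t6 B:t5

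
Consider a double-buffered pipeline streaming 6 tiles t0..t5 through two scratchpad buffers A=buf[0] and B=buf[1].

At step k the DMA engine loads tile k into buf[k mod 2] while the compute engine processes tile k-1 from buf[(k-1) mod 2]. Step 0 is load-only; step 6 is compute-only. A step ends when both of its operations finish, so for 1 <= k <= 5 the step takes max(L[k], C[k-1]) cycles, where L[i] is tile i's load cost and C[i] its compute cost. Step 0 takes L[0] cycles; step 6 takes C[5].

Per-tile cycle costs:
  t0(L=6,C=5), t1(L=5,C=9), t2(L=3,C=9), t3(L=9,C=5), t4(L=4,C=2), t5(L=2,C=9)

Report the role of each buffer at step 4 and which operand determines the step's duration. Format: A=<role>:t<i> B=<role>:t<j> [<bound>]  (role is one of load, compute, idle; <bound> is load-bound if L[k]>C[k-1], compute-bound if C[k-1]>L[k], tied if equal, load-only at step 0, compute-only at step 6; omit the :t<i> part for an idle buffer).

step 4: A=load:t4 B=compute:t3 [compute-bound]

  0. 6=6c; end=6; A:t0 B:-
  1. max(5,5)=5c; end=11; A:t0 B:t1
  2. max(3,9)=9c; end=20; A:t2 B:t1
  3. max(9,9)=9c; end=29; A:t2 B:t3
  4. max(4,5)=5c; end=34; A:t4 B:t3
  5. max(2,2)=2c; end=36; A:t4 B:t5
  6. 9=9c; end=45; A:t4 B:t5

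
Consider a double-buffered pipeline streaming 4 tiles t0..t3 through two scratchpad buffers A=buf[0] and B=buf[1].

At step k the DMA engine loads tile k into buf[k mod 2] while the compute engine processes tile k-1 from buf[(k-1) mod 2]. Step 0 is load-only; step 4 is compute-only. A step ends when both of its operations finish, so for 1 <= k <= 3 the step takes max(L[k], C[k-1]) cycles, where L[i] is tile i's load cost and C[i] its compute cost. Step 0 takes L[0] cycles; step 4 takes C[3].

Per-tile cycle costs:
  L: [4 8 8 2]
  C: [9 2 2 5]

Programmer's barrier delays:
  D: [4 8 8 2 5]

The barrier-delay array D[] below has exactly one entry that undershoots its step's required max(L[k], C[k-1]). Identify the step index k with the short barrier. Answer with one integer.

hazard at step 1

[0] required=L[0]=4=4 vs D=4 ok
[1] required=max(L[1]=8,C[0]=9)=9 vs D=8 SHORT
[2] required=max(L[2]=8,C[1]=2)=8 vs D=8 ok
[3] required=max(L[3]=2,C[2]=2)=2 vs D=2 ok
[4] required=C[3]=5=5 vs D=5 ok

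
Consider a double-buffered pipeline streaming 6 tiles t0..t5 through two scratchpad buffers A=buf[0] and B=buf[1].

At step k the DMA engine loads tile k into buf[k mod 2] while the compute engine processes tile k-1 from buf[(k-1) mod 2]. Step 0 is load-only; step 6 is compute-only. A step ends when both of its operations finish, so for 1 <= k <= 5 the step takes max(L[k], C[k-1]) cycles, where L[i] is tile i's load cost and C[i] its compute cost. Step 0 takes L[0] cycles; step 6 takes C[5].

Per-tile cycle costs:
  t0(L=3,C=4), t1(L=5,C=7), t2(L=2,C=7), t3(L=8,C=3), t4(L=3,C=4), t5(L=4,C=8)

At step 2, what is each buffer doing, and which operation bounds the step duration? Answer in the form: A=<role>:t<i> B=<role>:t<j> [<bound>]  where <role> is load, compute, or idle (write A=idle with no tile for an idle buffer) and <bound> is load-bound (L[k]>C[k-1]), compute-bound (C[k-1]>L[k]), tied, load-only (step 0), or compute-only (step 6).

step 2: A=load:t2 B=compute:t1 [compute-bound]

[0] DMA t0→A (3c) ∥ CU idle ⇒ 3c, clock 3
[1] DMA t1→B (5c) ∥ CU A:t0 (4c) ⇒ 5c, clock 8
[2] DMA t2→A (2c) ∥ CU B:t1 (7c) ⇒ 7c, clock 15
[3] DMA t3→B (8c) ∥ CU A:t2 (7c) ⇒ 8c, clock 23
[4] DMA t4→A (3c) ∥ CU B:t3 (3c) ⇒ 3c, clock 26
[5] DMA t5→B (4c) ∥ CU A:t4 (4c) ⇒ 4c, clock 30
[6] DMA idle ∥ CU B:t5 (8c) ⇒ 8c, clock 38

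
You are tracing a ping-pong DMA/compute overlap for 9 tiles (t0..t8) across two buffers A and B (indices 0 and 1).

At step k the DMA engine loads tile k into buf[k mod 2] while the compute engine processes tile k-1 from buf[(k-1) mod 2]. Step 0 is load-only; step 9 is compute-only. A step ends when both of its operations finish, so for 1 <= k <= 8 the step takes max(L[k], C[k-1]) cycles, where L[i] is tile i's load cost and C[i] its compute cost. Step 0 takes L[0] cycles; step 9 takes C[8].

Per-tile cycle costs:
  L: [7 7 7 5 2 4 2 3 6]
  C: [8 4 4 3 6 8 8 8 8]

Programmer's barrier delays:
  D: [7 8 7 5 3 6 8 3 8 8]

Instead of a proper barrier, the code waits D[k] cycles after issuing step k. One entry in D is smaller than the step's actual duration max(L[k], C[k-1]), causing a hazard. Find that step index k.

hazard at step 7

k=0 barrier L[0]=7→7c, D[0]=7 ok
k=1 barrier max(L[1]=7,C[0]=8)→8c, D[1]=8 ok
k=2 barrier max(L[2]=7,C[1]=4)→7c, D[2]=7 ok
k=3 barrier max(L[3]=5,C[2]=4)→5c, D[3]=5 ok
k=4 barrier max(L[4]=2,C[3]=3)→3c, D[4]=3 ok
k=5 barrier max(L[5]=4,C[4]=6)→6c, D[5]=6 ok
k=6 barrier max(L[6]=2,C[5]=8)→8c, D[6]=8 ok
k=7 barrier max(L[7]=3,C[6]=8)→8c, D[7]=3 SHORT
k=8 barrier max(L[8]=6,C[7]=8)→8c, D[8]=8 ok
k=9 barrier C[8]=8→8c, D[9]=8 ok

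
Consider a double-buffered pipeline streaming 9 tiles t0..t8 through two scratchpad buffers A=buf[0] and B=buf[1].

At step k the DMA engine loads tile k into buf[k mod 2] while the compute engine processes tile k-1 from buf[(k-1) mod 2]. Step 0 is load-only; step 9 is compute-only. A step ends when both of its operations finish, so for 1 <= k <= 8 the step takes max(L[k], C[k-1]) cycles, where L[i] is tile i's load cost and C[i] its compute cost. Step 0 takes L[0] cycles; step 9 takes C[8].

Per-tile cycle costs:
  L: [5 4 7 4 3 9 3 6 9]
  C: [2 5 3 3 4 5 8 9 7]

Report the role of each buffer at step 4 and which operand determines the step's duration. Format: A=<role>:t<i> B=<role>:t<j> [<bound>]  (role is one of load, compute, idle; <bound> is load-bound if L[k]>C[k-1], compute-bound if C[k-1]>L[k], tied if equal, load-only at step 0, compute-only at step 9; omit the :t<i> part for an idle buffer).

step 0: L[0]=5 → dur=5, Σ=5 | A=load:t0 B=idle [load-only]
step 1: L[1]=4 C[0]=2 → dur=4, Σ=9 | A=compute:t0 B=load:t1 [load-bound]
step 2: L[2]=7 C[1]=5 → dur=7, Σ=16 | A=load:t2 B=compute:t1 [load-bound]
step 3: L[3]=4 C[2]=3 → dur=4, Σ=20 | A=compute:t2 B=load:t3 [load-bound]
step 4: L[4]=3 C[3]=3 → dur=3, Σ=23 | A=load:t4 B=compute:t3 [tied]
step 5: L[5]=9 C[4]=4 → dur=9, Σ=32 | A=compute:t4 B=load:t5 [load-bound]
step 6: L[6]=3 C[5]=5 → dur=5, Σ=37 | A=load:t6 B=compute:t5 [compute-bound]
step 7: L[7]=6 C[6]=8 → dur=8, Σ=45 | A=compute:t6 B=load:t7 [compute-bound]
step 8: L[8]=9 C[7]=9 → dur=9, Σ=54 | A=load:t8 B=compute:t7 [tied]
step 9: C[8]=7 → dur=7, Σ=61 | A=compute:t8 B=idle [compute-only]

step 4: A=load:t4 B=compute:t3 [tied]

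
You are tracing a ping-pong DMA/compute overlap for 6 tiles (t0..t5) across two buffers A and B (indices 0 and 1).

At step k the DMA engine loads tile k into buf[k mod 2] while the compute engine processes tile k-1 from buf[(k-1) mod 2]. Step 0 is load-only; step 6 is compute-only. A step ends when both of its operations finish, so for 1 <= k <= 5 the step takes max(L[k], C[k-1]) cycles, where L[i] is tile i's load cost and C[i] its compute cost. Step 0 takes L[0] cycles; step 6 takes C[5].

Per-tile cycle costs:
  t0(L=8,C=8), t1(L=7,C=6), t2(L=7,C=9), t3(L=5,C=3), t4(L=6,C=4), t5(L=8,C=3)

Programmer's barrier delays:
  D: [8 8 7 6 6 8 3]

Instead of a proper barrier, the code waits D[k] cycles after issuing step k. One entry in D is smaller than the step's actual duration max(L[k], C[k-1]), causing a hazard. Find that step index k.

k=0 barrier L[0]=8→8c, D[0]=8 ok
k=1 barrier max(L[1]=7,C[0]=8)→8c, D[1]=8 ok
k=2 barrier max(L[2]=7,C[1]=6)→7c, D[2]=7 ok
k=3 barrier max(L[3]=5,C[2]=9)→9c, D[3]=6 SHORT
k=4 barrier max(L[4]=6,C[3]=3)→6c, D[4]=6 ok
k=5 barrier max(L[5]=8,C[4]=4)→8c, D[5]=8 ok
k=6 barrier C[5]=3→3c, D[6]=3 ok

hazard at step 3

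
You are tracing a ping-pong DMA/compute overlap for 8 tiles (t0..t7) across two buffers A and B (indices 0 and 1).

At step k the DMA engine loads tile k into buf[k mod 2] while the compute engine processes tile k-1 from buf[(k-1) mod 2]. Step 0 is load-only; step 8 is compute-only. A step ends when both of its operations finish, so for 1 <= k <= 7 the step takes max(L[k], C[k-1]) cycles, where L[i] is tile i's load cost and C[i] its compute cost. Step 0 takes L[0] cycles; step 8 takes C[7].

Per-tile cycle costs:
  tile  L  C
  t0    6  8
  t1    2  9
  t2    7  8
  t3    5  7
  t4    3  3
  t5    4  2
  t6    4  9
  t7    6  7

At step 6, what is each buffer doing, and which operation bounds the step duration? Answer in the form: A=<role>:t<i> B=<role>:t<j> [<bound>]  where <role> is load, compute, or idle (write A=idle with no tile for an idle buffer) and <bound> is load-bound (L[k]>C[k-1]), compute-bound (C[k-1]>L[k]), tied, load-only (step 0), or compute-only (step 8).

step 0: L[0]=6 → dur=6, Σ=6 | A=load:t0 B=idle [load-only]
step 1: L[1]=2 C[0]=8 → dur=8, Σ=14 | A=compute:t0 B=load:t1 [compute-bound]
step 2: L[2]=7 C[1]=9 → dur=9, Σ=23 | A=load:t2 B=compute:t1 [compute-bound]
step 3: L[3]=5 C[2]=8 → dur=8, Σ=31 | A=compute:t2 B=load:t3 [compute-bound]
step 4: L[4]=3 C[3]=7 → dur=7, Σ=38 | A=load:t4 B=compute:t3 [compute-bound]
step 5: L[5]=4 C[4]=3 → dur=4, Σ=42 | A=compute:t4 B=load:t5 [load-bound]
step 6: L[6]=4 C[5]=2 → dur=4, Σ=46 | A=load:t6 B=compute:t5 [load-bound]
step 7: L[7]=6 C[6]=9 → dur=9, Σ=55 | A=compute:t6 B=load:t7 [compute-bound]
step 8: C[7]=7 → dur=7, Σ=62 | A=idle B=compute:t7 [compute-only]

step 6: A=load:t6 B=compute:t5 [load-bound]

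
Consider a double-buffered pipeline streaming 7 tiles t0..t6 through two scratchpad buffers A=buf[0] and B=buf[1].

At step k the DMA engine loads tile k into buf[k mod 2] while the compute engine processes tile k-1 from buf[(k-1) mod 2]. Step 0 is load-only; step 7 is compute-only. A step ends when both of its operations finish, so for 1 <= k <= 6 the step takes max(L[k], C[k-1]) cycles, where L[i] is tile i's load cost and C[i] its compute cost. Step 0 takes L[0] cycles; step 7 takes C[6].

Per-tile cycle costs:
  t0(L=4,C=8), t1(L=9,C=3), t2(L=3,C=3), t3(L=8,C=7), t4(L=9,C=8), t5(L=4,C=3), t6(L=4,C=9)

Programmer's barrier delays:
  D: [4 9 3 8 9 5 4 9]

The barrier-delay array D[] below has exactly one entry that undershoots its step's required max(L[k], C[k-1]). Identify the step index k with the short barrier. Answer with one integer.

k=0 barrier L[0]=4→4c, D[0]=4 ok
k=1 barrier max(L[1]=9,C[0]=8)→9c, D[1]=9 ok
k=2 barrier max(L[2]=3,C[1]=3)→3c, D[2]=3 ok
k=3 barrier max(L[3]=8,C[2]=3)→8c, D[3]=8 ok
k=4 barrier max(L[4]=9,C[3]=7)→9c, D[4]=9 ok
k=5 barrier max(L[5]=4,C[4]=8)→8c, D[5]=5 SHORT
k=6 barrier max(L[6]=4,C[5]=3)→4c, D[6]=4 ok
k=7 barrier C[6]=9→9c, D[7]=9 ok

hazard at step 5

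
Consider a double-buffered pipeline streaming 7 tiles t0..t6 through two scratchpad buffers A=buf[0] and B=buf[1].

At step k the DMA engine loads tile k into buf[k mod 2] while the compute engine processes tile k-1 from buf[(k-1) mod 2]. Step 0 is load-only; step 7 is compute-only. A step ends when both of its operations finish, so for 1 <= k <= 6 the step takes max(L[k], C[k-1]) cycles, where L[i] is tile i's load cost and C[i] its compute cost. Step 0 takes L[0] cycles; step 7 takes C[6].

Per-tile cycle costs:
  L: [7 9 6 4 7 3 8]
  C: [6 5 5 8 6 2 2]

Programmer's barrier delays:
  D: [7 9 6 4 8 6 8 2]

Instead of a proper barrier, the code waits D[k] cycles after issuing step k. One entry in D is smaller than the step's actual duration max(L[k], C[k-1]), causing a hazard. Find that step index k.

[0] required=L[0]=7=7 vs D=7 ok
[1] required=max(L[1]=9,C[0]=6)=9 vs D=9 ok
[2] required=max(L[2]=6,C[1]=5)=6 vs D=6 ok
[3] required=max(L[3]=4,C[2]=5)=5 vs D=4 SHORT
[4] required=max(L[4]=7,C[3]=8)=8 vs D=8 ok
[5] required=max(L[5]=3,C[4]=6)=6 vs D=6 ok
[6] required=max(L[6]=8,C[5]=2)=8 vs D=8 ok
[7] required=C[6]=2=2 vs D=2 ok

hazard at step 3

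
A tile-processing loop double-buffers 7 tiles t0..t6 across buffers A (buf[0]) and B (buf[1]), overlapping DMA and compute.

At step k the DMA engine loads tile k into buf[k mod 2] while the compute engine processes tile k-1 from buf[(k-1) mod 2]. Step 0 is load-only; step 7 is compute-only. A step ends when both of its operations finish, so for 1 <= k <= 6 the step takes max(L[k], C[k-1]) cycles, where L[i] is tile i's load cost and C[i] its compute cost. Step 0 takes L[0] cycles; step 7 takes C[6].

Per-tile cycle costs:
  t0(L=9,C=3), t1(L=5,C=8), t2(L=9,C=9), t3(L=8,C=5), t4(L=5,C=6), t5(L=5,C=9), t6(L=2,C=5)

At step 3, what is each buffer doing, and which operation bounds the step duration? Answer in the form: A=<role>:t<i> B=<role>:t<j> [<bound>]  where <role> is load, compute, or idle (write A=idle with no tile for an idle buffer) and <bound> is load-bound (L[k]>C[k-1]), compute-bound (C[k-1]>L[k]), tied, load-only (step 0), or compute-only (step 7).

step 3: A=compute:t2 B=load:t3 [compute-bound]

  0. 9=9c; end=9; A:t0 B:-
  1. max(5,3)=5c; end=14; A:t0 B:t1
  2. max(9,8)=9c; end=23; A:t2 B:t1
  3. max(8,9)=9c; end=32; A:t2 B:t3
  4. max(5,5)=5c; end=37; A:t4 B:t3
  5. max(5,6)=6c; end=43; A:t4 B:t5
  6. max(2,9)=9c; end=52; A:t6 B:t5
  7. 5=5c; end=57; A:t6 B:t5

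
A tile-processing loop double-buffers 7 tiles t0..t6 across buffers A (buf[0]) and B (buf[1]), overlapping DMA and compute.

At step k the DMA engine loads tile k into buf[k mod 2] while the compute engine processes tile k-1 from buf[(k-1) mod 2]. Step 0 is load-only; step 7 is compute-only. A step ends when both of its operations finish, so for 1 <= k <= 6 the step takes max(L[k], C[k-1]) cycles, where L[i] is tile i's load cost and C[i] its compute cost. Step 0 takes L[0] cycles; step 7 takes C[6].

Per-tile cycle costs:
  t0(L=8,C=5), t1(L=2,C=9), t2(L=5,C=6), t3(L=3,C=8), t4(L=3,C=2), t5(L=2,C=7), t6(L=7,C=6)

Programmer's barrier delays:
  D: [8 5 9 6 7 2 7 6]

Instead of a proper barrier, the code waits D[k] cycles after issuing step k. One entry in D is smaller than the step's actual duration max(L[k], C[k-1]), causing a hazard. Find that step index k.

hazard at step 4

k=0 barrier L[0]=8→8c, D[0]=8 ok
k=1 barrier max(L[1]=2,C[0]=5)→5c, D[1]=5 ok
k=2 barrier max(L[2]=5,C[1]=9)→9c, D[2]=9 ok
k=3 barrier max(L[3]=3,C[2]=6)→6c, D[3]=6 ok
k=4 barrier max(L[4]=3,C[3]=8)→8c, D[4]=7 SHORT
k=5 barrier max(L[5]=2,C[4]=2)→2c, D[5]=2 ok
k=6 barrier max(L[6]=7,C[5]=7)→7c, D[6]=7 ok
k=7 barrier C[6]=6→6c, D[7]=6 ok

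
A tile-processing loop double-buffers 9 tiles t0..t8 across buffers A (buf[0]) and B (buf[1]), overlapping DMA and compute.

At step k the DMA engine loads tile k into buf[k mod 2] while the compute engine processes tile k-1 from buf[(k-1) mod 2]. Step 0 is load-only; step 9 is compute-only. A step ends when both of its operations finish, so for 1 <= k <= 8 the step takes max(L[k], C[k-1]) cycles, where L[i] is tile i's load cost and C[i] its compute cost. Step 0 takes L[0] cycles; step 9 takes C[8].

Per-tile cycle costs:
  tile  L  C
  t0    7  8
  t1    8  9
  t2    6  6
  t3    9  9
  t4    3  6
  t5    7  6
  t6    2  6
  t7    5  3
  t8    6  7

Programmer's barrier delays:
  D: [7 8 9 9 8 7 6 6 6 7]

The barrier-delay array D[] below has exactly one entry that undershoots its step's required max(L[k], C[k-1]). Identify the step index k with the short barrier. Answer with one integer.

k=0 barrier L[0]=7→7c, D[0]=7 ok
k=1 barrier max(L[1]=8,C[0]=8)→8c, D[1]=8 ok
k=2 barrier max(L[2]=6,C[1]=9)→9c, D[2]=9 ok
k=3 barrier max(L[3]=9,C[2]=6)→9c, D[3]=9 ok
k=4 barrier max(L[4]=3,C[3]=9)→9c, D[4]=8 SHORT
k=5 barrier max(L[5]=7,C[4]=6)→7c, D[5]=7 ok
k=6 barrier max(L[6]=2,C[5]=6)→6c, D[6]=6 ok
k=7 barrier max(L[7]=5,C[6]=6)→6c, D[7]=6 ok
k=8 barrier max(L[8]=6,C[7]=3)→6c, D[8]=6 ok
k=9 barrier C[8]=7→7c, D[9]=7 ok

hazard at step 4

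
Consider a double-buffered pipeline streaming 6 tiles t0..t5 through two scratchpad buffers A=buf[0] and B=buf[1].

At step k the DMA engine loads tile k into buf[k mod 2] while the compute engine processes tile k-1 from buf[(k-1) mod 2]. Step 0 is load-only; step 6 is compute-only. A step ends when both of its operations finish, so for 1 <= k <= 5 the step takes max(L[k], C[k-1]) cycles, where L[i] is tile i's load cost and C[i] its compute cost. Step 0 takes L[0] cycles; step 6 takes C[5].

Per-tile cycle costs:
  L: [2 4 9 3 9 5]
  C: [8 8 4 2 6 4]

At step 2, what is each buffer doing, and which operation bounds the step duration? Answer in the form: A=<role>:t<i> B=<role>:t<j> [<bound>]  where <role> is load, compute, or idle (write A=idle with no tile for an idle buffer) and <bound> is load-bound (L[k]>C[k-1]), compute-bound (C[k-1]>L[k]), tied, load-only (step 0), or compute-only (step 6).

[0] DMA t0→A (2c) ∥ CU idle ⇒ 2c, clock 2
[1] DMA t1→B (4c) ∥ CU A:t0 (8c) ⇒ 8c, clock 10
[2] DMA t2→A (9c) ∥ CU B:t1 (8c) ⇒ 9c, clock 19
[3] DMA t3→B (3c) ∥ CU A:t2 (4c) ⇒ 4c, clock 23
[4] DMA t4→A (9c) ∥ CU B:t3 (2c) ⇒ 9c, clock 32
[5] DMA t5→B (5c) ∥ CU A:t4 (6c) ⇒ 6c, clock 38
[6] DMA idle ∥ CU B:t5 (4c) ⇒ 4c, clock 42

step 2: A=load:t2 B=compute:t1 [load-bound]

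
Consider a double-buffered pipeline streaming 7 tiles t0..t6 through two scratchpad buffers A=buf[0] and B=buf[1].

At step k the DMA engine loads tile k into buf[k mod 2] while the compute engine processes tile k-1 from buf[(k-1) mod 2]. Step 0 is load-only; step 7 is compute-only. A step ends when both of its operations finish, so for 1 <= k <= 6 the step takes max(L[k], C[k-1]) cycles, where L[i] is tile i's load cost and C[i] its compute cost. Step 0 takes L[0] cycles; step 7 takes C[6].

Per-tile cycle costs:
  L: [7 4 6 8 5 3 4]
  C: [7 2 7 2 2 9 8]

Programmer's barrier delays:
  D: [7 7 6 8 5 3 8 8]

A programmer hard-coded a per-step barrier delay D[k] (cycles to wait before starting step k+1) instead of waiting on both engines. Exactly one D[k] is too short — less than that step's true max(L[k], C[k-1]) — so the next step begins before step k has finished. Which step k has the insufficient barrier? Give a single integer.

hazard at step 6

step 0: need L[0]=7 = 7; D[0]=7 ok
step 1: need max(L[1]=4,C[0]=7) = 7; D[1]=7 ok
step 2: need max(L[2]=6,C[1]=2) = 6; D[2]=6 ok
step 3: need max(L[3]=8,C[2]=7) = 8; D[3]=8 ok
step 4: need max(L[4]=5,C[3]=2) = 5; D[4]=5 ok
step 5: need max(L[5]=3,C[4]=2) = 3; D[5]=3 ok
step 6: need max(L[6]=4,C[5]=9) = 9; D[6]=8 SHORT
step 7: need C[6]=8 = 8; D[7]=8 ok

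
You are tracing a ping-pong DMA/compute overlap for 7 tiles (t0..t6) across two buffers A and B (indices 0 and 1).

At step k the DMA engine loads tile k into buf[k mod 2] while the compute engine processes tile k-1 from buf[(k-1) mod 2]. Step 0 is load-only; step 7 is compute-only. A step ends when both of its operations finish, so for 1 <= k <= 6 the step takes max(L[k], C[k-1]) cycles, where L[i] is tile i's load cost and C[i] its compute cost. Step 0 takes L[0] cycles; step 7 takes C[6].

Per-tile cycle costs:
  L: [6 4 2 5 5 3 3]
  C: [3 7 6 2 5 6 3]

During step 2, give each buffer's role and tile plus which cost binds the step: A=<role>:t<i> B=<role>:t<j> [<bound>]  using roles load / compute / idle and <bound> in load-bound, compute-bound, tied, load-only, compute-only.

[0] DMA t0→A (6c) ∥ CU idle ⇒ 6c, clock 6
[1] DMA t1→B (4c) ∥ CU A:t0 (3c) ⇒ 4c, clock 10
[2] DMA t2→A (2c) ∥ CU B:t1 (7c) ⇒ 7c, clock 17
[3] DMA t3→B (5c) ∥ CU A:t2 (6c) ⇒ 6c, clock 23
[4] DMA t4→A (5c) ∥ CU B:t3 (2c) ⇒ 5c, clock 28
[5] DMA t5→B (3c) ∥ CU A:t4 (5c) ⇒ 5c, clock 33
[6] DMA t6→A (3c) ∥ CU B:t5 (6c) ⇒ 6c, clock 39
[7] DMA idle ∥ CU A:t6 (3c) ⇒ 3c, clock 42

step 2: A=load:t2 B=compute:t1 [compute-bound]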